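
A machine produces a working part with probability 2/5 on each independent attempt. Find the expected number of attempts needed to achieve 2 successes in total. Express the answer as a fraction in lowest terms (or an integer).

5

By linearity (sum of 2 independent geometric waits), E[trials] = 2/p = 2/(2/5) = 5.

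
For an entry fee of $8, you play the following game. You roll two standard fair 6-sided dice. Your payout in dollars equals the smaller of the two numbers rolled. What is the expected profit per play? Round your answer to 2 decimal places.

-$5.47

Distribution of the smaller of the two numbers rolled: 1 w.p. 11/36, 2 w.p. 1/4, 3 w.p. 7/36, 4 w.p. 5/36, 5 w.p. 1/12, 6 w.p. 1/36
E[payout] = (11/36)·1 + (1/4)·2 + (7/36)·3 + (5/36)·4 + (1/12)·5 + (1/36)·6 = 91/36
Expected profit = 91/36 − 8 = -197/36 ≈ -$5.47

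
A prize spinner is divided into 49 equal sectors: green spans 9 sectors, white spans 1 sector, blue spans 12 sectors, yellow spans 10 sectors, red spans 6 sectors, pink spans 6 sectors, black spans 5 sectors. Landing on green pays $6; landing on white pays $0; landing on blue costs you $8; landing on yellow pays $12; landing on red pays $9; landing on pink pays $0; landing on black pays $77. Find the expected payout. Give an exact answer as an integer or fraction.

E[payout] = (9/49)·6 + (1/49)·0 + (12/49)·(-8) + (10/49)·12 + (6/49)·9 + (6/49)·0 + (5/49)·77 = 517/49

517/49 dollars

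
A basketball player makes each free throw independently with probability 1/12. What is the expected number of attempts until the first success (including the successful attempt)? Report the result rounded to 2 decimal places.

12.00

For a geometric distribution, E[trials] = 1/p = 1/(1/12) = 12.
≈ 12.00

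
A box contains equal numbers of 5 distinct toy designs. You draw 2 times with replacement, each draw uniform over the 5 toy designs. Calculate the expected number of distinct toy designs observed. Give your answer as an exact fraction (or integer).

9/5

Let Xⱼ=1 if type j appears at least once. P(Xⱼ=1) = 1 − ((5−1)/5)^2 = 9/25.
E[#distinct] = 5·9/25 = 9/5.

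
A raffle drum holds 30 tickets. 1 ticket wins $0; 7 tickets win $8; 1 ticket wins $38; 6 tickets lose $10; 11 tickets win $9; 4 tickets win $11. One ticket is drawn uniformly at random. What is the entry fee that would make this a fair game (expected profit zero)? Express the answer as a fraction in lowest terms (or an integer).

E[payout] = (1/30)·0 + (7/30)·8 + (1/30)·38 + (6/30)·(-10) + (11/30)·9 + (4/30)·11 = 59/10
Fair fee = E[payout] = 59/10

59/10 dollars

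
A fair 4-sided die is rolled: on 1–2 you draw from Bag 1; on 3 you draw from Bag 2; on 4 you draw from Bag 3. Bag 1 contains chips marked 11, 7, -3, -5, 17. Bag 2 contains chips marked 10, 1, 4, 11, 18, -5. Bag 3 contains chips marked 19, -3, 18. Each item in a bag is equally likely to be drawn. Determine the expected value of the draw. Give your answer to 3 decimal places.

E[X | Bag 1] = (11 + 7 − 3 − 5 + 17)/5 = 27/5
E[X | Bag 2] = (10 + 1 + 4 + 11 + 18 − 5)/6 = 13/2
E[X | Bag 3] = (19 − 3 + 18)/3 = 34/3
E[X] = (1/2)·27/5 + (1/4)·13/2 + (1/4)·34/3 = 859/120 ≈ 7.158

7.158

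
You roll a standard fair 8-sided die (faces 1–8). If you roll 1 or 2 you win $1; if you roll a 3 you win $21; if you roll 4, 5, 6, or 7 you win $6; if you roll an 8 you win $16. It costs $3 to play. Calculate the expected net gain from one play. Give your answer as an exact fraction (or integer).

39/8 dollars

E[payout] = (1/4)·1 + (1/2)·6 + (1/8)·16 + (1/8)·21 = 63/8
Expected profit = 63/8 − 3 = 39/8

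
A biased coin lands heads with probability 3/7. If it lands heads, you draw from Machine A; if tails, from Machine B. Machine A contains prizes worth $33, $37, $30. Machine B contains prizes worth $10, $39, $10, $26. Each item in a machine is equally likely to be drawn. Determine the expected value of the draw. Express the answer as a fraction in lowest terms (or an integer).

E[X | Machine A] = (33 + 37 + 30)/3 = 100/3
E[X | Machine B] = (10 + 39 + 10 + 26)/4 = 85/4
E[X] = (3/7)·100/3 + (4/7)·85/4 = 185/7

185/7 dollars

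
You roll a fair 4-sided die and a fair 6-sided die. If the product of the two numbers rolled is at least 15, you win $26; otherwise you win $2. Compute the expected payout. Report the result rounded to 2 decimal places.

E[payout] = (19/24)·2 + (5/24)·26 = 7
≈ $7.00

$7.00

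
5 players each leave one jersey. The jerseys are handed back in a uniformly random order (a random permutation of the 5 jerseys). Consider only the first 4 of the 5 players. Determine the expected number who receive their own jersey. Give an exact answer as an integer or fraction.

Let Xᵢ = 1 if person i gets their own jersey. For each i, P(Xᵢ=1) = 1/5.
By linearity of expectation, E[X₁+…+X_4] = 4·(1/5) = 4/5.

4/5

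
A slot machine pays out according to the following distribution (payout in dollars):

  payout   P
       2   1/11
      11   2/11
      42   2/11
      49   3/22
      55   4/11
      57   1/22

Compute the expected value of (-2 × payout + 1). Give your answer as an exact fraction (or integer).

E[-2x+1] = (1/11)·(-3) + (2/11)·(-21) + (2/11)·(-83) + (3/22)·(-97) + (4/11)·(-109) + (1/22)·(-113)
     = -849/11

-849/11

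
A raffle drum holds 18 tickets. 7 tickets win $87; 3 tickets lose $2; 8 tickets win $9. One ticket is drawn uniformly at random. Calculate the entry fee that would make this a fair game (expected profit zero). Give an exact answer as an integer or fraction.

75/2 dollars

E[payout] = (7/18)·87 + (3/18)·(-2) + (8/18)·9 = 75/2
Fair fee = E[payout] = 75/2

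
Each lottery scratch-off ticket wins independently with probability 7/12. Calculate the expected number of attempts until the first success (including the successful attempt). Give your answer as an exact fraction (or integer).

For a geometric distribution, E[trials] = 1/p = 1/(7/12) = 12/7.

12/7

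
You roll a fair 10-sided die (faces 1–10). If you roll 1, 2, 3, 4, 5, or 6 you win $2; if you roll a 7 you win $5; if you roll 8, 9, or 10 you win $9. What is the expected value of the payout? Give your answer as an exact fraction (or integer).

22/5 dollars

E[payout] = (3/5)·2 + (1/10)·5 + (3/10)·9 = 22/5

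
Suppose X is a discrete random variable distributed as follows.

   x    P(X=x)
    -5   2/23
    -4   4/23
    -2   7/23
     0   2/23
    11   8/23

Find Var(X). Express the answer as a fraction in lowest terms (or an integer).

E[X] = (2/23)·(-5) + (4/23)·(-4) + (7/23)·(-2) + (2/23)·0 + (8/23)·11 = 48/23
E[X²] = (2/23)·25 + (4/23)·16 + (7/23)·4 + (2/23)·0 + (8/23)·121 = 1110/23
Var(X) = 1110/23 − (48/23)² = 23226/529

23226/529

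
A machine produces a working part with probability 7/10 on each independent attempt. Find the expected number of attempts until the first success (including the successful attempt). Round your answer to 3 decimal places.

For a geometric distribution, E[trials] = 1/p = 1/(7/10) = 10/7.
≈ 1.429

1.429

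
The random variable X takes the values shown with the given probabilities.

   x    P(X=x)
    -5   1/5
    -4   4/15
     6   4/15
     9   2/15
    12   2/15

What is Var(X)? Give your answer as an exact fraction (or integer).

E[X] = (1/5)·(-5) + (4/15)·(-4) + (4/15)·6 + (2/15)·9 + (2/15)·12 = 7/3
E[X²] = (1/5)·25 + (4/15)·16 + (4/15)·36 + (2/15)·81 + (2/15)·144 = 733/15
Var(X) = 733/15 − (7/3)² = 1954/45

1954/45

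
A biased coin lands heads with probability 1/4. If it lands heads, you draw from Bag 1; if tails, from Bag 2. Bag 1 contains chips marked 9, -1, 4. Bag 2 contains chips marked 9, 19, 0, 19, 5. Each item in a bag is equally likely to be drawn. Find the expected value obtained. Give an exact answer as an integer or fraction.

44/5

E[X | Bag 1] = (9 − 1 + 4)/3 = 4
E[X | Bag 2] = (9 + 19 + 0 + 19 + 5)/5 = 52/5
E[X] = (1/4)·4 + (3/4)·52/5 = 44/5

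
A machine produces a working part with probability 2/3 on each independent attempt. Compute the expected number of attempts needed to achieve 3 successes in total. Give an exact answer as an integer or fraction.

By linearity (sum of 3 independent geometric waits), E[trials] = 3/p = 3/(2/3) = 9/2.

9/2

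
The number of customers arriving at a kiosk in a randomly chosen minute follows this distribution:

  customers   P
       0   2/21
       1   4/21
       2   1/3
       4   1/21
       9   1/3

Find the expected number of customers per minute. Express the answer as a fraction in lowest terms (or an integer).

85/21

E[X] = (2/21)·0 + (4/21)·1 + (1/3)·2 + (1/21)·4 + (1/3)·9
     = 85/21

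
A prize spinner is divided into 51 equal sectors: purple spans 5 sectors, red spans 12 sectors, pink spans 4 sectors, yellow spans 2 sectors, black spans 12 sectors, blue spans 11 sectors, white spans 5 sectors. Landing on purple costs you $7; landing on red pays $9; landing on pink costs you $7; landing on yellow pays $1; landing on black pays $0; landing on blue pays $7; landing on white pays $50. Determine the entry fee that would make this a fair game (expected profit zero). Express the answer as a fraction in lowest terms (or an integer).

E[payout] = (5/51)·(-7) + (12/51)·9 + (4/51)·(-7) + (2/51)·1 + (12/51)·0 + (11/51)·7 + (5/51)·50 = 22/3
Fair fee = E[payout] = 22/3

22/3 dollars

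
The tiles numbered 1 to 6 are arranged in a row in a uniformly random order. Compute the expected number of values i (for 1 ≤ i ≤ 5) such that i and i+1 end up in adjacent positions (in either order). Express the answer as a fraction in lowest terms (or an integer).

5/3

For each i ∈ {1,…,5}, let Xᵢ = 1 if i and i+1 are adjacent. P(Xᵢ=1) = 2·(6−1)!/6! = 2/6.
By linearity, E[ΣXᵢ] = (5)·(2/6) = 5/3.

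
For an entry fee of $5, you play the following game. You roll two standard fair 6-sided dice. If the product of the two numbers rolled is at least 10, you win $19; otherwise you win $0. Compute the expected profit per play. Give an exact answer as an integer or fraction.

181/36 dollars

E[payout] = (17/36)·0 + (19/36)·19 = 361/36
Expected profit = 361/36 − 5 = 181/36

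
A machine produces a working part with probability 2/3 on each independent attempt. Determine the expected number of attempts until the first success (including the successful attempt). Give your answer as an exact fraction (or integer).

3/2

For a geometric distribution, E[trials] = 1/p = 1/(2/3) = 3/2.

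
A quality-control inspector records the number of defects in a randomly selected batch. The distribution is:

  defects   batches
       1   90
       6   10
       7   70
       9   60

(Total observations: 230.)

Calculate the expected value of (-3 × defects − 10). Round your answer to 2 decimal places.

-25.39

Total = 230, so P(defects=1) = 90/230, etc.
E[-3x-10] = (9/23)·(-13) + (1/23)·(-28) + (7/23)·(-31) + (6/23)·(-37)
     = -584/23 ≈ -25.39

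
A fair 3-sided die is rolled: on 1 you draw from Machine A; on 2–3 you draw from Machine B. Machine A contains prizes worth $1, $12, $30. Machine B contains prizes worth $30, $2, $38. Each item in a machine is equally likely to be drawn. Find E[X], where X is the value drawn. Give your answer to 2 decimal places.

E[X | Machine A] = (1 + 12 + 30)/3 = 43/3
E[X | Machine B] = (30 + 2 + 38)/3 = 70/3
E[X] = (1/3)·43/3 + (2/3)·70/3 = 61/3 ≈ 20.33

$20.33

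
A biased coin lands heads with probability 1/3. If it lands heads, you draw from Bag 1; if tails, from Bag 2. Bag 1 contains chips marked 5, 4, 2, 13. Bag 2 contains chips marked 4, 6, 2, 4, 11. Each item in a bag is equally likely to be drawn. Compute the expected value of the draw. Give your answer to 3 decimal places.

5.600

E[X | Bag 1] = (5 + 4 + 2 + 13)/4 = 6
E[X | Bag 2] = (4 + 6 + 2 + 4 + 11)/5 = 27/5
E[X] = (1/3)·6 + (2/3)·27/5 = 28/5 ≈ 5.600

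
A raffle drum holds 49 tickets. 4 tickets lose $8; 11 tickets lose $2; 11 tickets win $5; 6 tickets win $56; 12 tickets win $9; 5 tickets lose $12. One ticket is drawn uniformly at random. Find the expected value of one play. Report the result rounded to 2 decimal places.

$7.86

E[payout] = (4/49)·(-8) + (11/49)·(-2) + (11/49)·5 + (6/49)·56 + (12/49)·9 + (5/49)·(-12) = 55/7
≈ $7.86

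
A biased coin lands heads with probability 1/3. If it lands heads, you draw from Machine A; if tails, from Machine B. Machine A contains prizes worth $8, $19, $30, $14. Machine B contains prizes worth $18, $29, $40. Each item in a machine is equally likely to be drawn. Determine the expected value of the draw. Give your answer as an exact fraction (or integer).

101/4 dollars

E[X | Machine A] = (8 + 19 + 30 + 14)/4 = 71/4
E[X | Machine B] = (18 + 29 + 40)/3 = 29
E[X] = (1/3)·71/4 + (2/3)·29 = 101/4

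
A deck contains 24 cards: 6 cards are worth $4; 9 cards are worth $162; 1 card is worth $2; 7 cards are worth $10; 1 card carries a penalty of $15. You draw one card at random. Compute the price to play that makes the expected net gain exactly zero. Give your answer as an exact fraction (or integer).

513/8 dollars

E[payout] = (6/24)·4 + (9/24)·162 + (1/24)·2 + (7/24)·10 + (1/24)·(-15) = 513/8
Fair fee = E[payout] = 513/8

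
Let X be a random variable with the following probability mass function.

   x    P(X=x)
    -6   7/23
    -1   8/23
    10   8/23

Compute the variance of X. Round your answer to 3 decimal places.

44.386

E[X] = (7/23)·(-6) + (8/23)·(-1) + (8/23)·10 = 30/23
E[X²] = (7/23)·36 + (8/23)·1 + (8/23)·100 = 1060/23
Var(X) = 1060/23 − (30/23)² = 23480/529 ≈ 44.386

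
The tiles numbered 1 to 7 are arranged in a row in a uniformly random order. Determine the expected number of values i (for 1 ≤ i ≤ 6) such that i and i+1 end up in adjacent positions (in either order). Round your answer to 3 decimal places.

1.714

For each i ∈ {1,…,6}, let Xᵢ = 1 if i and i+1 are adjacent. P(Xᵢ=1) = 2·(7−1)!/7! = 2/7.
By linearity, E[ΣXᵢ] = (6)·(2/7) = 12/7.
≈ 1.714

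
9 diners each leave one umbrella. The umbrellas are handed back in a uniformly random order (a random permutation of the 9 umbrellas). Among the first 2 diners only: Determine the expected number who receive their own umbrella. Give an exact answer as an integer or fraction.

Let Xᵢ = 1 if person i gets their own umbrella. For each i, P(Xᵢ=1) = 1/9.
By linearity of expectation, E[X₁+…+X_2] = 2·(1/9) = 2/9.

2/9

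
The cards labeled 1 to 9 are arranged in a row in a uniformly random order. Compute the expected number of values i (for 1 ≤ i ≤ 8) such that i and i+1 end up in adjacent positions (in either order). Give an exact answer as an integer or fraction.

16/9

For each i ∈ {1,…,8}, let Xᵢ = 1 if i and i+1 are adjacent. P(Xᵢ=1) = 2·(9−1)!/9! = 2/9.
By linearity, E[ΣXᵢ] = (8)·(2/9) = 16/9.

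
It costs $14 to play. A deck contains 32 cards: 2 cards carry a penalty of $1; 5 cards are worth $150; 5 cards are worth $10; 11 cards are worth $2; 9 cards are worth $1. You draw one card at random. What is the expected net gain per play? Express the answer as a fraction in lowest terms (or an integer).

E[payout] = (2/32)·(-1) + (5/32)·150 + (5/32)·10 + (11/32)·2 + (9/32)·1 = 829/32
Expected profit = 829/32 − 14 = 381/32

381/32 dollars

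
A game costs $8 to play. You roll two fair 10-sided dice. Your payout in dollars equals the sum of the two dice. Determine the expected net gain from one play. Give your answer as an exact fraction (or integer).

$3

Distribution of the sum of the two dice: 2 w.p. 1/100, 3 w.p. 1/50, 4 w.p. 3/100, 5 w.p. 1/25, 6 w.p. 1/20, 7 w.p. 3/50, …
E[payout] = (1/100)·2 + (1/50)·3 + (3/100)·4 + (1/25)·5 + (1/20)·6 + (3/50)·7 + (7/100)·8 + (2/25)·9 + (9/100)·10 + (1/10)·11 + (9/100)·12 + (2/25)·13 + (7/100)·14 + (3/50)·15 + (1/20)·16 + (1/25)·17 + (3/100)·18 + (1/50)·19 + (1/100)·20 = 11
Expected profit = 11 − 8 = 3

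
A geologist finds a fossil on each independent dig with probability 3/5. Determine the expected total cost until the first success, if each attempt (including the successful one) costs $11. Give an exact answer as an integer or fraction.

E[#attempts] = 1/p = 5/3; E[cost] = 11·5/3 = 55/3.

55/3 dollars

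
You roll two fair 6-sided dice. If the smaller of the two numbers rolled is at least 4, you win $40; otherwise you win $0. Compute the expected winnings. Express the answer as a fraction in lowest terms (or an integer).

E[payout] = (3/4)·0 + (1/4)·40 = 10

$10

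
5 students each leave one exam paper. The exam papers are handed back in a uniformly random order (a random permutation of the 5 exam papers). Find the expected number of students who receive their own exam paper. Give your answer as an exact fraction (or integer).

1

Let Xᵢ = 1 if person i gets their own exam paper. For each i, P(Xᵢ=1) = 1/5.
By linearity of expectation, E[X₁+…+X_5] = 5·(1/5) = 1.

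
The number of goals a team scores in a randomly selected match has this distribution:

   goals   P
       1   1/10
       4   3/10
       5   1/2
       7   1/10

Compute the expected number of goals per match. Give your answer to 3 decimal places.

4.500

E[X] = (1/10)·1 + (3/10)·4 + (1/2)·5 + (1/10)·7
     = 9/2 ≈ 4.500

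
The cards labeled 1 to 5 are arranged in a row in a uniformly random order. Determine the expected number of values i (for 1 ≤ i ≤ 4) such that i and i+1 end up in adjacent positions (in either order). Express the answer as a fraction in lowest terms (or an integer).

8/5

For each i ∈ {1,…,4}, let Xᵢ = 1 if i and i+1 are adjacent. P(Xᵢ=1) = 2·(5−1)!/5! = 2/5.
By linearity, E[ΣXᵢ] = (4)·(2/5) = 8/5.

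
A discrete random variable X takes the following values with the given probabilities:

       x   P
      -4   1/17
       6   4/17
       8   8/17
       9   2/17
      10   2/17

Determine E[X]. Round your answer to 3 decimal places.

7.176

E[X] = (1/17)·(-4) + (4/17)·6 + (8/17)·8 + (2/17)·9 + (2/17)·10
     = 122/17 ≈ 7.176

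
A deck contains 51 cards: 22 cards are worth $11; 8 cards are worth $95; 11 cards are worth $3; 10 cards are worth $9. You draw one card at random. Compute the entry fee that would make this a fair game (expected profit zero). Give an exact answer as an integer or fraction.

E[payout] = (22/51)·11 + (8/51)·95 + (11/51)·3 + (10/51)·9 = 375/17
Fair fee = E[payout] = 375/17

375/17 dollars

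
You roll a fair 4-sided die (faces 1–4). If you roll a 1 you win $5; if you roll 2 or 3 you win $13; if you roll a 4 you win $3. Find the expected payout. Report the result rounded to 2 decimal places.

$8.50

E[payout] = (1/4)·3 + (1/4)·5 + (1/2)·13 = 17/2
≈ $8.50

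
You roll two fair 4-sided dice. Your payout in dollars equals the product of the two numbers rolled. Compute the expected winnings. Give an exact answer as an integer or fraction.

Distribution of the product of the two numbers rolled: 1 w.p. 1/16, 2 w.p. 1/8, 3 w.p. 1/8, 4 w.p. 3/16, 6 w.p. 1/8, 8 w.p. 1/8, …
E[payout] = (1/16)·1 + (1/8)·2 + (1/8)·3 + (3/16)·4 + (1/8)·6 + (1/8)·8 + (1/16)·9 + (1/8)·12 + (1/16)·16 = 25/4

25/4 dollars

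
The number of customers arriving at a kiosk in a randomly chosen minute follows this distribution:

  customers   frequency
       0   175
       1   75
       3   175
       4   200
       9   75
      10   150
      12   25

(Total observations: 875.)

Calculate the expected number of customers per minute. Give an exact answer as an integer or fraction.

Total = 875, so P(customers=0) = 175/875, etc.
E[X] = (1/5)·0 + (3/35)·1 + (1/5)·3 + (8/35)·4 + (3/35)·9 + (6/35)·10 + (1/35)·12
     = 31/7

31/7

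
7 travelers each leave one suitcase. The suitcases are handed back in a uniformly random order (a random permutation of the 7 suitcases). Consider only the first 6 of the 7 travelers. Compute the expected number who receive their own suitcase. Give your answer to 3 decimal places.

Let Xᵢ = 1 if person i gets their own suitcase. For each i, P(Xᵢ=1) = 1/7.
By linearity of expectation, E[X₁+…+X_6] = 6·(1/7) = 6/7.
≈ 0.857

0.857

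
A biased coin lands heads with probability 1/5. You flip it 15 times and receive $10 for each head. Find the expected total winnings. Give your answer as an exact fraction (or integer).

E[#heads] = 15·1/5 = 3 (linearity over flips).
E[winnings] = 10·3 = 30.

$30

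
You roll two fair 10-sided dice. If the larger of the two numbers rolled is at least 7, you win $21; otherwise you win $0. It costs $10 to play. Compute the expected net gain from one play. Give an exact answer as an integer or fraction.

86/25 dollars

E[payout] = (9/25)·0 + (16/25)·21 = 336/25
Expected profit = 336/25 − 10 = 86/25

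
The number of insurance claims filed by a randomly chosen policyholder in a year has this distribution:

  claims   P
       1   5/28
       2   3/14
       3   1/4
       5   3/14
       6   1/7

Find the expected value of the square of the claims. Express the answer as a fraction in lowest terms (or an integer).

E[X²] = (5/28)·1 + (3/14)·4 + (1/4)·9 + (3/14)·25 + (1/7)·36
     = 193/14

193/14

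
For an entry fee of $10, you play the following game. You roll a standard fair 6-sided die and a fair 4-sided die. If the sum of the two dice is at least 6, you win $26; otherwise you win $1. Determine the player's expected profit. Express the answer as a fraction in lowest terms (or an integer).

67/12 dollars

E[payout] = (5/12)·1 + (7/12)·26 = 187/12
Expected profit = 187/12 − 10 = 67/12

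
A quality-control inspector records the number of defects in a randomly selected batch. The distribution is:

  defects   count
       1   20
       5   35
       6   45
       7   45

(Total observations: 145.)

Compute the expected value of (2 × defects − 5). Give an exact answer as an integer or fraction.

167/29

Total = 145, so P(defects=1) = 20/145, etc.
E[2x-5] = (4/29)·(-3) + (7/29)·5 + (9/29)·7 + (9/29)·9
     = 167/29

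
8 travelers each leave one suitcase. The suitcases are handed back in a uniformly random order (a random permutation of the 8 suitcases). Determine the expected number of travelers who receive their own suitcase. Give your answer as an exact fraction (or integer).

Let Xᵢ = 1 if person i gets their own suitcase. For each i, P(Xᵢ=1) = 1/8.
By linearity of expectation, E[X₁+…+X_8] = 8·(1/8) = 1.

1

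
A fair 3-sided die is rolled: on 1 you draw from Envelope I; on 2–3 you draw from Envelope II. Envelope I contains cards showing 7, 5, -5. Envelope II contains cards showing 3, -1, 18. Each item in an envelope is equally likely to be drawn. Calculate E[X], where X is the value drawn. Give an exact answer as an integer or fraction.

47/9

E[X | Envelope I] = (7 + 5 − 5)/3 = 7/3
E[X | Envelope II] = (3 − 1 + 18)/3 = 20/3
E[X] = (1/3)·7/3 + (2/3)·20/3 = 47/9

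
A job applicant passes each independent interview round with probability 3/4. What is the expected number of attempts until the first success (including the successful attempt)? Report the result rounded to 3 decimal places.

1.333

For a geometric distribution, E[trials] = 1/p = 1/(3/4) = 4/3.
≈ 1.333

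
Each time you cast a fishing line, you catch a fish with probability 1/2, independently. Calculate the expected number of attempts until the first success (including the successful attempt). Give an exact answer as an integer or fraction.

2

For a geometric distribution, E[trials] = 1/p = 1/(1/2) = 2.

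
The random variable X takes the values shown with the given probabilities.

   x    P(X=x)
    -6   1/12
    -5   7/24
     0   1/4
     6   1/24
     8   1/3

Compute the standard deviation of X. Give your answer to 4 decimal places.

E[X] = 23/24, E[X²] = 265/8
Var(X) = E[X²] − (E[X])² = 265/8 − 529/576 = 18551/576
SD(X) = √(18551/576) ≈ 5.6751

5.6751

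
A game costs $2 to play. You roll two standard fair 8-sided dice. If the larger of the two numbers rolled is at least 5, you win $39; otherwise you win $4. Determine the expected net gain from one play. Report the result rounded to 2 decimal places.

$28.25

E[payout] = (1/4)·4 + (3/4)·39 = 121/4
Expected profit = 121/4 − 2 = 113/4 ≈ $28.25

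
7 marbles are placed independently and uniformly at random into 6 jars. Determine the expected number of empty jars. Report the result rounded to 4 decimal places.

1.6745

Let Xⱼ=1 if jar j is empty. P(Xⱼ=1) = ((6-1)/6)^7 = 78125/279936.
By linearity, E[#empty] = 6·78125/279936 = 78125/46656.
≈ 1.6745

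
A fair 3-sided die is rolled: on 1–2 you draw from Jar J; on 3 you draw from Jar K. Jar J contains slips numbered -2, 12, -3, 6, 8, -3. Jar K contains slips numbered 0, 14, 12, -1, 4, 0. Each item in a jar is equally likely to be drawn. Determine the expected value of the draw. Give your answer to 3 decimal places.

3.611

E[X | Jar J] = (-2 + 12 − 3 + 6 + 8 − 3)/6 = 3
E[X | Jar K] = (0 + 14 + 12 − 1 + 4 + 0)/6 = 29/6
E[X] = (2/3)·3 + (1/3)·29/6 = 65/18 ≈ 3.611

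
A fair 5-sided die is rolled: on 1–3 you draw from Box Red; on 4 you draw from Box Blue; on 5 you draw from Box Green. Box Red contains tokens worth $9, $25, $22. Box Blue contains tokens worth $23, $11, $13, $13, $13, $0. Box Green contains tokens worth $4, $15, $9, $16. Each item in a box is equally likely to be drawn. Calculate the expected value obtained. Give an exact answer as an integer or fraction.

E[X | Box Red] = (9 + 25 + 22)/3 = 56/3
E[X | Box Blue] = (23 + 11 + 13 + 13 + 13 + 0)/6 = 73/6
E[X | Box Green] = (4 + 15 + 9 + 16)/4 = 11
E[X] = (3/5)·56/3 + (1/5)·73/6 + (1/5)·11 = 95/6

95/6 dollars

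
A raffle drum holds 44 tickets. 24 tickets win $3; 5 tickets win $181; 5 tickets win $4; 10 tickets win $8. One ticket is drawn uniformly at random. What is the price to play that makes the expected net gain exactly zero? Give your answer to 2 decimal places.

E[payout] = (24/44)·3 + (5/44)·181 + (5/44)·4 + (10/44)·8 = 1077/44
Fair fee = E[payout] = 1077/44 ≈ $24.48

$24.48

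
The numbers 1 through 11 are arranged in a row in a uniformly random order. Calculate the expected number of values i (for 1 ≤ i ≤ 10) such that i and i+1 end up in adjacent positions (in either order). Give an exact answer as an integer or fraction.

20/11

For each i ∈ {1,…,10}, let Xᵢ = 1 if i and i+1 are adjacent. P(Xᵢ=1) = 2·(11−1)!/11! = 2/11.
By linearity, E[ΣXᵢ] = (10)·(2/11) = 20/11.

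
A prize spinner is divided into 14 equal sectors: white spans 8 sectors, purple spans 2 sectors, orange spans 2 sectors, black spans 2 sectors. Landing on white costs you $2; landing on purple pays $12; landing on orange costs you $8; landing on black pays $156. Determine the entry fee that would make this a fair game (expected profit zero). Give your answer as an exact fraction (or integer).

152/7 dollars

E[payout] = (8/14)·(-2) + (2/14)·12 + (2/14)·(-8) + (2/14)·156 = 152/7
Fair fee = E[payout] = 152/7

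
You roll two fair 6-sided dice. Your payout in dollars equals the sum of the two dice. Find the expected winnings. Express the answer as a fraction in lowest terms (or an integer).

$7

Distribution of the sum of the two dice: 2 w.p. 1/36, 3 w.p. 1/18, 4 w.p. 1/12, 5 w.p. 1/9, 6 w.p. 5/36, 7 w.p. 1/6, …
E[payout] = (1/36)·2 + (1/18)·3 + (1/12)·4 + (1/9)·5 + (5/36)·6 + (1/6)·7 + (5/36)·8 + (1/9)·9 + (1/12)·10 + (1/18)·11 + (1/36)·12 = 7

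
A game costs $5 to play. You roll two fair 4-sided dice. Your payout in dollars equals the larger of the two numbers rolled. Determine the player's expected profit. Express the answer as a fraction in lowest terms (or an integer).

Distribution of the larger of the two numbers rolled: 1 w.p. 1/16, 2 w.p. 3/16, 3 w.p. 5/16, 4 w.p. 7/16
E[payout] = (1/16)·1 + (3/16)·2 + (5/16)·3 + (7/16)·4 = 25/8
Expected profit = 25/8 − 5 = -15/8

-15/8 dollars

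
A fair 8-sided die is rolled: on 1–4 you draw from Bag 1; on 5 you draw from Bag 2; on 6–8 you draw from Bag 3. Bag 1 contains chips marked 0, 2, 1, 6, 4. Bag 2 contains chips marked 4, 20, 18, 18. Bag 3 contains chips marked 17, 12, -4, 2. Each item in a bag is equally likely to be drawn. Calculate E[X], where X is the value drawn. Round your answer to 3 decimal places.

E[X | Bag 1] = (0 + 2 + 1 + 6 + 4)/5 = 13/5
E[X | Bag 2] = (4 + 20 + 18 + 18)/4 = 15
E[X | Bag 3] = (17 + 12 − 4 + 2)/4 = 27/4
E[X] = (1/2)·13/5 + (1/8)·15 + (3/8)·27/4 = 913/160 ≈ 5.706

5.706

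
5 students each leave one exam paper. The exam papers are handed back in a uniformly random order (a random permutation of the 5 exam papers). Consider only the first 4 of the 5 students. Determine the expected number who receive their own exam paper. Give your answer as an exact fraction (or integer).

4/5

Let Xᵢ = 1 if person i gets their own exam paper. For each i, P(Xᵢ=1) = 1/5.
By linearity of expectation, E[X₁+…+X_4] = 4·(1/5) = 4/5.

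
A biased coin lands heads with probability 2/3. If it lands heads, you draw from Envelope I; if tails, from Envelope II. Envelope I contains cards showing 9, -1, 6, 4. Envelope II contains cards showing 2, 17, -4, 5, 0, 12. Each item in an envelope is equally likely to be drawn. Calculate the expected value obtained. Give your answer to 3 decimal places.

4.778

E[X | Envelope I] = (9 − 1 + 6 + 4)/4 = 9/2
E[X | Envelope II] = (2 + 17 − 4 + 5 + 0 + 12)/6 = 16/3
E[X] = (2/3)·9/2 + (1/3)·16/3 = 43/9 ≈ 4.778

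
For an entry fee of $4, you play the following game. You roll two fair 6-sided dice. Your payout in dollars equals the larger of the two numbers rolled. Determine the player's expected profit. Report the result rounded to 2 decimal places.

$0.47

Distribution of the larger of the two numbers rolled: 1 w.p. 1/36, 2 w.p. 1/12, 3 w.p. 5/36, 4 w.p. 7/36, 5 w.p. 1/4, 6 w.p. 11/36
E[payout] = (1/36)·1 + (1/12)·2 + (5/36)·3 + (7/36)·4 + (1/4)·5 + (11/36)·6 = 161/36
Expected profit = 161/36 − 4 = 17/36 ≈ $0.47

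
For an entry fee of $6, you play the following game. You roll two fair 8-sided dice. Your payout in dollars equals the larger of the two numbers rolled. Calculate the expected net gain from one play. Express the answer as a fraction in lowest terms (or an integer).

Distribution of the larger of the two numbers rolled: 1 w.p. 1/64, 2 w.p. 3/64, 3 w.p. 5/64, 4 w.p. 7/64, 5 w.p. 9/64, 6 w.p. 11/64, …
E[payout] = (1/64)·1 + (3/64)·2 + (5/64)·3 + (7/64)·4 + (9/64)·5 + (11/64)·6 + (13/64)·7 + (15/64)·8 = 93/16
Expected profit = 93/16 − 6 = -3/16

-3/16 dollars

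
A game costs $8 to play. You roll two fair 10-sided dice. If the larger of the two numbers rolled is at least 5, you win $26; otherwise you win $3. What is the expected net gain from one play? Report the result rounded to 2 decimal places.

$14.32

E[payout] = (4/25)·3 + (21/25)·26 = 558/25
Expected profit = 558/25 − 8 = 358/25 ≈ $14.32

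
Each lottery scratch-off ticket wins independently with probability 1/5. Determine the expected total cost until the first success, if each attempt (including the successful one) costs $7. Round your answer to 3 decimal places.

E[#attempts] = 1/p = 5; E[cost] = 7·5 = 35.
≈ 35.000

$35.000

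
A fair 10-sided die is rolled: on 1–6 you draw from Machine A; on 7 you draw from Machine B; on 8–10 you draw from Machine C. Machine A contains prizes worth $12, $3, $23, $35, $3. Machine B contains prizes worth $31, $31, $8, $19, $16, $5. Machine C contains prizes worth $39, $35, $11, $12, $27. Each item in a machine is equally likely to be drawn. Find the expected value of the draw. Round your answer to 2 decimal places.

$18.39

E[X | Machine A] = (12 + 3 + 23 + 35 + 3)/5 = 76/5
E[X | Machine B] = (31 + 31 + 8 + 19 + 16 + 5)/6 = 55/3
E[X | Machine C] = (39 + 35 + 11 + 12 + 27)/5 = 124/5
E[X] = (3/5)·76/5 + (1/10)·55/3 + (3/10)·124/5 = 2759/150 ≈ 18.39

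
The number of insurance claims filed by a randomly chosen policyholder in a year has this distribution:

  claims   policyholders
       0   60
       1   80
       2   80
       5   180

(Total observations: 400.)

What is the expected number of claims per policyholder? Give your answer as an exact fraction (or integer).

Total = 400, so P(claims=0) = 60/400, etc.
E[X] = (3/20)·0 + (1/5)·1 + (1/5)·2 + (9/20)·5
     = 57/20

57/20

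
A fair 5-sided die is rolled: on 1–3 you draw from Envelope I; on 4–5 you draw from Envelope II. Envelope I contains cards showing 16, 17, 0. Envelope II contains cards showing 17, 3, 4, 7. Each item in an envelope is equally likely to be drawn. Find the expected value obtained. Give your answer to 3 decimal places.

9.700

E[X | Envelope I] = (16 + 17 + 0)/3 = 11
E[X | Envelope II] = (17 + 3 + 4 + 7)/4 = 31/4
E[X] = (3/5)·11 + (2/5)·31/4 = 97/10 ≈ 9.700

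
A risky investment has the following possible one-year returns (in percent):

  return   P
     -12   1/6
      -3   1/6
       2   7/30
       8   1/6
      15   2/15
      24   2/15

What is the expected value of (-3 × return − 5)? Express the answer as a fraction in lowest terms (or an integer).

E[-3x-5] = (1/6)·31 + (1/6)·4 + (7/30)·(-11) + (1/6)·(-29) + (2/15)·(-50) + (2/15)·(-77)
     = -37/2

-37/2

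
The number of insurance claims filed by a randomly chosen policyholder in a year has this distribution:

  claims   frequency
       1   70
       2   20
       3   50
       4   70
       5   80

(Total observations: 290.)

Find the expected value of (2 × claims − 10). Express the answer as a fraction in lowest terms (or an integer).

-102/29

Total = 290, so P(claims=1) = 70/290, etc.
E[2x-10] = (7/29)·(-8) + (2/29)·(-6) + (5/29)·(-4) + (7/29)·(-2) + (8/29)·0
     = -102/29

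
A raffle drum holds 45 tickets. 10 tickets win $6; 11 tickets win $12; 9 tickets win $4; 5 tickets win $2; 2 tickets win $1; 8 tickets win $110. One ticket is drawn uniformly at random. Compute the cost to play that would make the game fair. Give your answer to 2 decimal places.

E[payout] = (10/45)·6 + (11/45)·12 + (9/45)·4 + (5/45)·2 + (2/45)·1 + (8/45)·110 = 224/9
Fair fee = E[payout] = 224/9 ≈ $24.89

$24.89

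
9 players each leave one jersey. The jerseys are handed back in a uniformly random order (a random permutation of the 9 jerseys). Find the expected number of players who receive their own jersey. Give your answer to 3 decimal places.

Let Xᵢ = 1 if person i gets their own jersey. For each i, P(Xᵢ=1) = 1/9.
By linearity of expectation, E[X₁+…+X_9] = 9·(1/9) = 1.
≈ 1.000

1.000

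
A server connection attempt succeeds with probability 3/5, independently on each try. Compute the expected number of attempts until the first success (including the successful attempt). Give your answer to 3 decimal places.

1.667

For a geometric distribution, E[trials] = 1/p = 1/(3/5) = 5/3.
≈ 1.667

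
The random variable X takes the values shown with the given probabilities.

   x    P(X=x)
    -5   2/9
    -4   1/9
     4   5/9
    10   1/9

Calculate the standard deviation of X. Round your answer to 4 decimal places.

E[X] = 16/9, E[X²] = 82/3
Var(X) = E[X²] − (E[X])² = 82/3 − 256/81 = 1958/81
SD(X) = √(1958/81) ≈ 4.9166

4.9166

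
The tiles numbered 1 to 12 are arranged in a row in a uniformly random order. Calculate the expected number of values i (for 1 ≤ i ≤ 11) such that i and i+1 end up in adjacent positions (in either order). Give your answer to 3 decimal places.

For each i ∈ {1,…,11}, let Xᵢ = 1 if i and i+1 are adjacent. P(Xᵢ=1) = 2·(12−1)!/12! = 2/12.
By linearity, E[ΣXᵢ] = (11)·(2/12) = 11/6.
≈ 1.833

1.833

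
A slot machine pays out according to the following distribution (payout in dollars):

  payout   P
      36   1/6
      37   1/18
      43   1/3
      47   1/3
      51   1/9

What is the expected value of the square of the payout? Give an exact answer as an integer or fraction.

E[X²] = (1/6)·1296 + (1/18)·1369 + (1/3)·1849 + (1/3)·2209 + (1/9)·2601
     = 34807/18

34807/18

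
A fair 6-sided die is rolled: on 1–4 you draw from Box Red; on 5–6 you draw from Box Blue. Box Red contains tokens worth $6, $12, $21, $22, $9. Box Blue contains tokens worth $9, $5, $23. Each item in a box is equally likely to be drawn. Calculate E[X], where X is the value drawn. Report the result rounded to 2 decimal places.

$13.44

E[X | Box Red] = (6 + 12 + 21 + 22 + 9)/5 = 14
E[X | Box Blue] = (9 + 5 + 23)/3 = 37/3
E[X] = (2/3)·14 + (1/3)·37/3 = 121/9 ≈ 13.44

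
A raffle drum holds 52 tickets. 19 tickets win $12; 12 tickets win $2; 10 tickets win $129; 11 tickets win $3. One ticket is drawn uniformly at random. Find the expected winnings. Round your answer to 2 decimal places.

$30.29

E[payout] = (19/52)·12 + (12/52)·2 + (10/52)·129 + (11/52)·3 = 1575/52
≈ $30.29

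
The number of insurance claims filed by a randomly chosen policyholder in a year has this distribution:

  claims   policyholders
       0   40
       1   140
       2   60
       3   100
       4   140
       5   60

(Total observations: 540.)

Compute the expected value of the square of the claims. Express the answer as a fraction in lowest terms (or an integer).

Total = 540, so P(claims=0) = 40/540, etc.
E[X²] = (2/27)·0 + (7/27)·1 + (1/9)·4 + (5/27)·9 + (7/27)·16 + (1/9)·25
     = 251/27

251/27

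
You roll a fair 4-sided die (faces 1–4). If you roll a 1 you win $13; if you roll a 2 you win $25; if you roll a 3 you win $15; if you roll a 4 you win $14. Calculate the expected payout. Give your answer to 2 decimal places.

$16.75

E[payout] = (1/4)·13 + (1/4)·14 + (1/4)·15 + (1/4)·25 = 67/4
≈ $16.75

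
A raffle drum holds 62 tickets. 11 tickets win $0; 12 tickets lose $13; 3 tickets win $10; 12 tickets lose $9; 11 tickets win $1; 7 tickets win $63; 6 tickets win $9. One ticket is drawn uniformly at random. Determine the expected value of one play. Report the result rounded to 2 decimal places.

E[payout] = (11/62)·0 + (12/62)·(-13) + (3/62)·10 + (12/62)·(-9) + (11/62)·1 + (7/62)·63 + (6/62)·9 = 136/31
≈ $4.39

$4.39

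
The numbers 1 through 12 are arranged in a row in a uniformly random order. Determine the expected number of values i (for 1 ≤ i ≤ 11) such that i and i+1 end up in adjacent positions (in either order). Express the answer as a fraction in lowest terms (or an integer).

11/6

For each i ∈ {1,…,11}, let Xᵢ = 1 if i and i+1 are adjacent. P(Xᵢ=1) = 2·(12−1)!/12! = 2/12.
By linearity, E[ΣXᵢ] = (11)·(2/12) = 11/6.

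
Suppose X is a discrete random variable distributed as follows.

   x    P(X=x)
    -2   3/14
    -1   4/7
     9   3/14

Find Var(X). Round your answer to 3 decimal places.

E[X] = (3/14)·(-2) + (4/7)·(-1) + (3/14)·9 = 13/14
E[X²] = (3/14)·4 + (4/7)·1 + (3/14)·81 = 263/14
Var(X) = 263/14 − (13/14)² = 3513/196 ≈ 17.923

17.923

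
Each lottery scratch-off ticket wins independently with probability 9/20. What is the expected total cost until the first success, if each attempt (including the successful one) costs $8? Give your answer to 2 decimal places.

$17.78

E[#attempts] = 1/p = 20/9; E[cost] = 8·20/9 = 160/9.
≈ 17.78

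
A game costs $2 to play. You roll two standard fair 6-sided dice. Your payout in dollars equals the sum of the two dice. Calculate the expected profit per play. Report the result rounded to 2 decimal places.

$5.00

Distribution of the sum of the two dice: 2 w.p. 1/36, 3 w.p. 1/18, 4 w.p. 1/12, 5 w.p. 1/9, 6 w.p. 5/36, 7 w.p. 1/6, …
E[payout] = (1/36)·2 + (1/18)·3 + (1/12)·4 + (1/9)·5 + (5/36)·6 + (1/6)·7 + (5/36)·8 + (1/9)·9 + (1/12)·10 + (1/18)·11 + (1/36)·12 = 7
Expected profit = 7 − 2 = 5 ≈ $5.00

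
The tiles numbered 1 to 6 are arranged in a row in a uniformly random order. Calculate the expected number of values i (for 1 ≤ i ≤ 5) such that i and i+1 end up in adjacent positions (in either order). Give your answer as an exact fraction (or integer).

For each i ∈ {1,…,5}, let Xᵢ = 1 if i and i+1 are adjacent. P(Xᵢ=1) = 2·(6−1)!/6! = 2/6.
By linearity, E[ΣXᵢ] = (5)·(2/6) = 5/3.

5/3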